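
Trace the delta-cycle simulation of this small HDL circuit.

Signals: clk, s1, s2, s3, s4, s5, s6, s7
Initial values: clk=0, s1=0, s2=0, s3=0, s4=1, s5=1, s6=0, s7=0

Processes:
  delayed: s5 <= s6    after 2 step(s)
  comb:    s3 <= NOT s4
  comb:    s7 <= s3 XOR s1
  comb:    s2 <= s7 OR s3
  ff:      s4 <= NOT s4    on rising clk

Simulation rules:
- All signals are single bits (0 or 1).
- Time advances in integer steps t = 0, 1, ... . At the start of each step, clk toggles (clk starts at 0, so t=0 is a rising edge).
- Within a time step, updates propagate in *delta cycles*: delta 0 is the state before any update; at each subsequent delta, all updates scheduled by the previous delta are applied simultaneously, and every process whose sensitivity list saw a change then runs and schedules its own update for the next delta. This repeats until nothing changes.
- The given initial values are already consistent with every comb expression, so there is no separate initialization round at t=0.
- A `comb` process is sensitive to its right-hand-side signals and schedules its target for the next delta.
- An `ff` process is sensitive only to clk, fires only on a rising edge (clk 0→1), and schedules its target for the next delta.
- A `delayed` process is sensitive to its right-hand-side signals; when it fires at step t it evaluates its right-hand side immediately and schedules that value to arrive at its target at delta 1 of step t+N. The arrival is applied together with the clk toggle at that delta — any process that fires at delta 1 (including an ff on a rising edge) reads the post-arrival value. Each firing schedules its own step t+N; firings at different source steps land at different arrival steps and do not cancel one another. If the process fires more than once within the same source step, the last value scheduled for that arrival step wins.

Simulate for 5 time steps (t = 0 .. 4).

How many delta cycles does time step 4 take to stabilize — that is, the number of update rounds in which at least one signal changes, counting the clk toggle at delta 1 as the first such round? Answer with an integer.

t0.Δ0 s2=0 s1=0 s6=0 s7=0 clk=0 s5=1 s3=0 s4=1
t0.Δ1 s2=0 s1=0 s6=0 s7=0 clk=1 s5=1 s3=0 s4=1
t0.Δ2 s2=0 s1=0 s6=0 s7=0 clk=1 s5=1 s3=0 s4=0
t0.Δ3 s2=0 s1=0 s6=0 s7=0 clk=1 s5=1 s3=1 s4=0
t0.Δ4 s2=1 s1=0 s6=0 s7=1 clk=1 s5=1 s3=1 s4=0
t1.Δ0 s2=1 s1=0 s6=0 s7=1 clk=1 s5=1 s3=1 s4=0
t1.Δ1 s2=1 s1=0 s6=0 s7=1 clk=0 s5=1 s3=1 s4=0
t2.Δ0 s2=1 s1=0 s6=0 s7=1 clk=0 s5=1 s3=1 s4=0
t2.Δ1 s2=1 s1=0 s6=0 s7=1 clk=1 s5=1 s3=1 s4=0
t2.Δ2 s2=1 s1=0 s6=0 s7=1 clk=1 s5=1 s3=1 s4=1
t2.Δ3 s2=1 s1=0 s6=0 s7=1 clk=1 s5=1 s3=0 s4=1
t2.Δ4 s2=1 s1=0 s6=0 s7=0 clk=1 s5=1 s3=0 s4=1
t2.Δ5 s2=0 s1=0 s6=0 s7=0 clk=1 s5=1 s3=0 s4=1
t3.Δ0 s2=0 s1=0 s6=0 s7=0 clk=1 s5=1 s3=0 s4=1
t3.Δ1 s2=0 s1=0 s6=0 s7=0 clk=0 s5=1 s3=0 s4=1
t4.Δ0 s2=0 s1=0 s6=0 s7=0 clk=0 s5=1 s3=0 s4=1
t4.Δ1 s2=0 s1=0 s6=0 s7=0 clk=1 s5=1 s3=0 s4=1
t4.Δ2 s2=0 s1=0 s6=0 s7=0 clk=1 s5=1 s3=0 s4=0
t4.Δ3 s2=0 s1=0 s6=0 s7=0 clk=1 s5=1 s3=1 s4=0
t4.Δ4 s2=1 s1=0 s6=0 s7=1 clk=1 s5=1 s3=1 s4=0

4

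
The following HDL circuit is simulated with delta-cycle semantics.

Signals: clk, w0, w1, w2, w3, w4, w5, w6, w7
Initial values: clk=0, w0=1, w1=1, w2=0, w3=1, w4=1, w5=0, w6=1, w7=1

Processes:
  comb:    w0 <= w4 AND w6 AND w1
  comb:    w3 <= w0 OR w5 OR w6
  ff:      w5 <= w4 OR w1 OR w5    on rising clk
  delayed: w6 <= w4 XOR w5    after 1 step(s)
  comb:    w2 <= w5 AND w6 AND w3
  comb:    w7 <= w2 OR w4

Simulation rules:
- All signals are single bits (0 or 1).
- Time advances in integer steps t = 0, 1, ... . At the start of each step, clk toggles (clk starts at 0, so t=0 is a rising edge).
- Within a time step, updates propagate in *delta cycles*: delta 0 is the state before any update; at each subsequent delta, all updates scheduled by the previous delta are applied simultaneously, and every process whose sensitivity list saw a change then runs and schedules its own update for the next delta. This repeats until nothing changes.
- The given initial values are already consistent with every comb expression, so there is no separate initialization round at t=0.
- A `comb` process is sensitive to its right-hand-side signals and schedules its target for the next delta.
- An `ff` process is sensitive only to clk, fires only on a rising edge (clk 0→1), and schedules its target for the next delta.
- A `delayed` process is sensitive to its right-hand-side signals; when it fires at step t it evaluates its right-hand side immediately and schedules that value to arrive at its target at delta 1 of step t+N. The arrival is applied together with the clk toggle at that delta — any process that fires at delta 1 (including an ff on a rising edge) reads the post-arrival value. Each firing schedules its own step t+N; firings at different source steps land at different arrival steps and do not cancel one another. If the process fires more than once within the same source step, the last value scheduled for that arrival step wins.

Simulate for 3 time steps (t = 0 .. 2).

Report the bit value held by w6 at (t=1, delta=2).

t0.Δ0 w3=1 w1=1 w6=1 w0=1 w5=0 w4=1 w7=1 w2=0 clk=0
t0.Δ1 w3=1 w1=1 w6=1 w0=1 w5=0 w4=1 w7=1 w2=0 clk=1
t0.Δ2 w3=1 w1=1 w6=1 w0=1 w5=1 w4=1 w7=1 w2=0 clk=1
t0.Δ3 w3=1 w1=1 w6=1 w0=1 w5=1 w4=1 w7=1 w2=1 clk=1
t1.Δ0 w3=1 w1=1 w6=1 w0=1 w5=1 w4=1 w7=1 w2=1 clk=1
t1.Δ1 w3=1 w1=1 w6=0 w0=1 w5=1 w4=1 w7=1 w2=1 clk=0
t1.Δ2 w3=1 w1=1 w6=0 w0=0 w5=1 w4=1 w7=1 w2=0 clk=0
t2.Δ0 w3=1 w1=1 w6=0 w0=0 w5=1 w4=1 w7=1 w2=0 clk=0
t2.Δ1 w3=1 w1=1 w6=0 w0=0 w5=1 w4=1 w7=1 w2=0 clk=1

0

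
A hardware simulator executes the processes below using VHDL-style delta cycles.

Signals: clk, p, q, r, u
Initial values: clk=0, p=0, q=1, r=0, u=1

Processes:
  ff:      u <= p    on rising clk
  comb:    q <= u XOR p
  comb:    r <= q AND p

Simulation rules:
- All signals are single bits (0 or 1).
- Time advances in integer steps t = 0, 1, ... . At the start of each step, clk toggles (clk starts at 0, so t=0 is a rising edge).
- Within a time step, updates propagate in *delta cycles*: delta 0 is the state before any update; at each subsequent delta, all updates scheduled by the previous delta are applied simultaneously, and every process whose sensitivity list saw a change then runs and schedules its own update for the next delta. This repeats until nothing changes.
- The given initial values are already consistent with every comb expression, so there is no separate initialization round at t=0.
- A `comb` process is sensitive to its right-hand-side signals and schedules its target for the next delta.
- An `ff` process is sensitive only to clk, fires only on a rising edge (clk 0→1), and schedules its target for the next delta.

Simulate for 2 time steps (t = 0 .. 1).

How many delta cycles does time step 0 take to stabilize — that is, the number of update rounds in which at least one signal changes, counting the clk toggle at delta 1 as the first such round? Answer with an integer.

t0.Δ0 q=1 clk=0 u=1 p=0 r=0
t0.Δ1 q=1 clk=1 u=1 p=0 r=0
t0.Δ2 q=1 clk=1 u=0 p=0 r=0
t0.Δ3 q=0 clk=1 u=0 p=0 r=0
t1.Δ0 q=0 clk=1 u=0 p=0 r=0
t1.Δ1 q=0 clk=0 u=0 p=0 r=0

3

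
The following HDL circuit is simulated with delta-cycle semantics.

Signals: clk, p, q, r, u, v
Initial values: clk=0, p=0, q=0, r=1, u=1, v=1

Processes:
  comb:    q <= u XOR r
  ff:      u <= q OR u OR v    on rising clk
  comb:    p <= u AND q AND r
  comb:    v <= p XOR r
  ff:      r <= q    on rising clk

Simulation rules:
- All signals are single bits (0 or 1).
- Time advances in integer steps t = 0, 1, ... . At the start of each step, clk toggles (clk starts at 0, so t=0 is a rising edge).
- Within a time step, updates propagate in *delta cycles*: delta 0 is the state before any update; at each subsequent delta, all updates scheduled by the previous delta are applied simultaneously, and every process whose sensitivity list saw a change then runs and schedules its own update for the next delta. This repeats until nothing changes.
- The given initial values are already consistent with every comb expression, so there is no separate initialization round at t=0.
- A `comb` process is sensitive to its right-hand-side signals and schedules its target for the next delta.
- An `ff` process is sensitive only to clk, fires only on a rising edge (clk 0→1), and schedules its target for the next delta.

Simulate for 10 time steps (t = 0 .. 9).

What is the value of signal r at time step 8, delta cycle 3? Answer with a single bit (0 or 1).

t=0 Δ0: clk=0 q=0 u=1 p=0 r=1 v=1
  Δ1: clk:0→1
  Δ2: r:1→0
  Δ3: q:0→1, v:1→0
  (3Δ to stable)
t=1 Δ0: clk=1 q=1 u=1 p=0 r=0 v=0
  Δ1: clk:1→0
  (1Δ to stable)
t=2 Δ0: clk=0 q=1 u=1 p=0 r=0 v=0
  Δ1: clk:0→1
  Δ2: r:0→1
  Δ3: q:1→0, p:0→1, v:0→1
  Δ4: p:1→0, v:1→0
  Δ5: v:0→1
  (5Δ to stable)
t=3 Δ0: clk=1 q=0 u=1 p=0 r=1 v=1
  Δ1: clk:1→0
  (1Δ to stable)
t=4 Δ0: clk=0 q=0 u=1 p=0 r=1 v=1
  Δ1: clk:0→1
  Δ2: r:1→0
  Δ3: q:0→1, v:1→0
  (3Δ to stable)
t=5 Δ0: clk=1 q=1 u=1 p=0 r=0 v=0
  Δ1: clk:1→0
  (1Δ to stable)
t=6 Δ0: clk=0 q=1 u=1 p=0 r=0 v=0
  Δ1: clk:0→1
  Δ2: r:0→1
  Δ3: q:1→0, p:0→1, v:0→1
  Δ4: p:1→0, v:1→0
  Δ5: v:0→1
  (5Δ to stable)
t=7 Δ0: clk=1 q=0 u=1 p=0 r=1 v=1
  Δ1: clk:1→0
  (1Δ to stable)
t=8 Δ0: clk=0 q=0 u=1 p=0 r=1 v=1
  Δ1: clk:0→1
  Δ2: r:1→0
  Δ3: q:0→1, v:1→0
  (3Δ to stable)
t=9 Δ0: clk=1 q=1 u=1 p=0 r=0 v=0
  Δ1: clk:1→0
  (1Δ to stable)

0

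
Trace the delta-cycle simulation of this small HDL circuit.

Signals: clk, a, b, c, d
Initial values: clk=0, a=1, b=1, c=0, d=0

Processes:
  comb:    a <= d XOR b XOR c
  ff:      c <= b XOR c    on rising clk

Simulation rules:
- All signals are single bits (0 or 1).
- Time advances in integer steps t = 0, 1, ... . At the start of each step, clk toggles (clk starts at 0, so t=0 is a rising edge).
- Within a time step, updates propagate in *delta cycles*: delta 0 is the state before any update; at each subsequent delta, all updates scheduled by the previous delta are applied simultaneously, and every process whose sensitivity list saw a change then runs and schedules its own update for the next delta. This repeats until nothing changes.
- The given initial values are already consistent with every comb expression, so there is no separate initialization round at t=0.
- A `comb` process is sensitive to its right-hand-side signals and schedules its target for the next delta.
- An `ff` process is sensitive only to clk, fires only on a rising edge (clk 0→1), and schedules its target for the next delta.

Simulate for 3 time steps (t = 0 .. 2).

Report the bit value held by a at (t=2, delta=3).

1

[bits: c,b,a,clk,d]
t=0: Δ0=01100 Δ1=01110 Δ2=11110 Δ3=11010 | 3Δ
t=1: Δ0=11010 Δ1=11000 | 1Δ
t=2: Δ0=11000 Δ1=11010 Δ2=01010 Δ3=01110 | 3Δ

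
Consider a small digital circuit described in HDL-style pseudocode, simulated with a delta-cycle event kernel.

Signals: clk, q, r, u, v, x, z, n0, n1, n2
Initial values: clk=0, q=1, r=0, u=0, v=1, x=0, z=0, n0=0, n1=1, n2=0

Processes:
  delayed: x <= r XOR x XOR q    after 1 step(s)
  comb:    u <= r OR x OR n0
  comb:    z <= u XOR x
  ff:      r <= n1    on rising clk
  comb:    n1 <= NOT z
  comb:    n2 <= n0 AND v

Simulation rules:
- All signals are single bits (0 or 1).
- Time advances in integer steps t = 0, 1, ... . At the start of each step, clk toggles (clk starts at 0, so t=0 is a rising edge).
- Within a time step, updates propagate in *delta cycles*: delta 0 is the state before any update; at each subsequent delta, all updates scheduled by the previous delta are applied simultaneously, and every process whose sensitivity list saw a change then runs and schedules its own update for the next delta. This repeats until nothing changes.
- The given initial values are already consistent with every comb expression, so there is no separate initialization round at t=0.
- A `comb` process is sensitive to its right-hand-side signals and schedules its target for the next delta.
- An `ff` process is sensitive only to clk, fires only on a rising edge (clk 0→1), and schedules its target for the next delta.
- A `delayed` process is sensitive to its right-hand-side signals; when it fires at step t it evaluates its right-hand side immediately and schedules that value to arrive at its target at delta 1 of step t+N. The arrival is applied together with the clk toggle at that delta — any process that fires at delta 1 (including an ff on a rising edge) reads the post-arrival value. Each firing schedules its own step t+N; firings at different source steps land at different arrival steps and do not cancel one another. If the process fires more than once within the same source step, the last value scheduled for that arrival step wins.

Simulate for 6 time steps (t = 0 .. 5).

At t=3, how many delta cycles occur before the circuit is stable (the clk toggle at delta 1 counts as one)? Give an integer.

4

[bits: u,n1,x,n0,clk,n2,z,q,v,r]
t=0: Δ0=0100000110 Δ1=0100100110 Δ2=0100100111 Δ3=1100100111 Δ4=1100101111 Δ5=1000101111 | 5Δ
t=1: Δ0=1000101111 Δ1=1000001111 | 1Δ
t=2: Δ0=1000001111 Δ1=1000101111 Δ2=1000101110 Δ3=0000101110 Δ4=0000100110 Δ5=0100100110 | 5Δ
t=3: Δ0=0100100110 Δ1=0110000110 Δ2=1110001110 Δ3=1010000110 Δ4=1110000110 | 4Δ
t=4: Δ0=1110000110 Δ1=1100100110 Δ2=0100101111 Δ3=1000100111 Δ4=1100101111 Δ5=1000101111 | 5Δ
t=5: Δ0=1000101111 Δ1=1000001111 | 1Δ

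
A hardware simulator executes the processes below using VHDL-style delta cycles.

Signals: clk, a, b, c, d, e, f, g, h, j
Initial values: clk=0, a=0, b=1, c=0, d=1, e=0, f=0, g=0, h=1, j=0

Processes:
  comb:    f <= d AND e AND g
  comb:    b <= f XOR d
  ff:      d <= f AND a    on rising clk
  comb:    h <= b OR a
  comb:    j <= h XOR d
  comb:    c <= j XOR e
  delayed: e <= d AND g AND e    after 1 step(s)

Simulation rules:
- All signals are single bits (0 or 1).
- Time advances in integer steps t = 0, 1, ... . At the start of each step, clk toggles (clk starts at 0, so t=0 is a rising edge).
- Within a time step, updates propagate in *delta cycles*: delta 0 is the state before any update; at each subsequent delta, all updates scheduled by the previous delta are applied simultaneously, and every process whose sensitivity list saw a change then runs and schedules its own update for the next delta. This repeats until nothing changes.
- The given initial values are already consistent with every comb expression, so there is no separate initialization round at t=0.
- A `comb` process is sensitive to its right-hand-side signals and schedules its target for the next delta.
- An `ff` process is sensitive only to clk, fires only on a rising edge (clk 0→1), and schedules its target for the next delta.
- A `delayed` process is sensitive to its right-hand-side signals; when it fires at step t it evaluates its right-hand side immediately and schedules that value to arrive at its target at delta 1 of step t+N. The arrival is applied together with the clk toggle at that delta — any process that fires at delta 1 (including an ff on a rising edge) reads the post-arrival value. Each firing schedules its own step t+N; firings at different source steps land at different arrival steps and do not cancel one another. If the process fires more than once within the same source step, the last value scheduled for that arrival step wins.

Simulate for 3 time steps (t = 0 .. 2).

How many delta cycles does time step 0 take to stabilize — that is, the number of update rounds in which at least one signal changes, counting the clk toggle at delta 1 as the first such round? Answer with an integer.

t=0 Δ0: c=0 g=0 a=0 j=0 h=1 clk=0 f=0 d=1 e=0 b=1
  Δ1: clk:0→1
  Δ2: d:1→0
  Δ3: j:0→1, b:1→0
  Δ4: c:0→1, h:1→0
  Δ5: j:1→0
  Δ6: c:1→0
  (6Δ to stable)
t=1 Δ0: c=0 g=0 a=0 j=0 h=0 clk=1 f=0 d=0 e=0 b=0
  Δ1: clk:1→0
  (1Δ to stable)
t=2 Δ0: c=0 g=0 a=0 j=0 h=0 clk=0 f=0 d=0 e=0 b=0
  Δ1: clk:0→1
  (1Δ to stable)

6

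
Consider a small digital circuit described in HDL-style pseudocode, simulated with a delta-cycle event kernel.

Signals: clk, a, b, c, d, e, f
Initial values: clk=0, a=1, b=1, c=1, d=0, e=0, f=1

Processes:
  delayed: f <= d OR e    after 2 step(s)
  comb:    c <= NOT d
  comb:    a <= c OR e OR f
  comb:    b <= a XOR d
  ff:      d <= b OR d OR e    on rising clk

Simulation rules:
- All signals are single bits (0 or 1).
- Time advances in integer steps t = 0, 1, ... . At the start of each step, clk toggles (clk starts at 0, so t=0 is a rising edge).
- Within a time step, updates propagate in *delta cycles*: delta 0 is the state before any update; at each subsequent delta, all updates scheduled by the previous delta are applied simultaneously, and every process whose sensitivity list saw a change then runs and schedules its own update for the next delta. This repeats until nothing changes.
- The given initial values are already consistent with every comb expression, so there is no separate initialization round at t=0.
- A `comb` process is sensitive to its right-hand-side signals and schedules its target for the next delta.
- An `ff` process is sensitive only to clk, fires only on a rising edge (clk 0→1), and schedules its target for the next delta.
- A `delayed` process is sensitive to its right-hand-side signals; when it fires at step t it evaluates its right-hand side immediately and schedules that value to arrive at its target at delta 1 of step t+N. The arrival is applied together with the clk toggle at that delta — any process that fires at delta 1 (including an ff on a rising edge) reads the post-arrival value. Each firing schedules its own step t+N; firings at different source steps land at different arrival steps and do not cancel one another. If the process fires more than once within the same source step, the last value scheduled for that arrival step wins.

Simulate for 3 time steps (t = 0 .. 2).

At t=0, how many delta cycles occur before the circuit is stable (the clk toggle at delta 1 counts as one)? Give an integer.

3

t=0 Δ0: clk=0 c=1 e=0 f=1 a=1 d=0 b=1
  Δ1: clk:0→1
  Δ2: d:0→1
  Δ3: c:1→0, b:1→0
  (3Δ to stable)
t=1 Δ0: clk=1 c=0 e=0 f=1 a=1 d=1 b=0
  Δ1: clk:1→0
  (1Δ to stable)
t=2 Δ0: clk=0 c=0 e=0 f=1 a=1 d=1 b=0
  Δ1: clk:0→1
  (1Δ to stable)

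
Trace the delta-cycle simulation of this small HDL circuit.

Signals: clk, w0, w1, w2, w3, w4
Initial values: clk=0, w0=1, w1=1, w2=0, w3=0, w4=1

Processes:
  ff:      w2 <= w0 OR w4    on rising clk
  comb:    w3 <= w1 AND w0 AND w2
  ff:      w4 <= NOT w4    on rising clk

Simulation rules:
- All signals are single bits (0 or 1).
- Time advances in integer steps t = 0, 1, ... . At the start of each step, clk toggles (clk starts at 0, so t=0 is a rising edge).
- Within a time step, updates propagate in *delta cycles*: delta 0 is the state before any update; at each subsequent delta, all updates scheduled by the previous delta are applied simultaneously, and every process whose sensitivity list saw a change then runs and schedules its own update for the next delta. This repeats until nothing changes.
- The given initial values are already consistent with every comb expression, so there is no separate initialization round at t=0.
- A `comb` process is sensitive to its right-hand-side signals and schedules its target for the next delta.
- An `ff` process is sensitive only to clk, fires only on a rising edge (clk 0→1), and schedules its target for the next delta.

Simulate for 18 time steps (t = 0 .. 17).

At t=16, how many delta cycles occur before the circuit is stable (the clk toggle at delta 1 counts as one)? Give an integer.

2

[bits: w0,clk,w4,w3,w2,w1]
t=0: Δ0=101001 Δ1=111001 Δ2=110011 Δ3=110111 | 3Δ
t=1: Δ0=110111 Δ1=100111 | 1Δ
t=2: Δ0=100111 Δ1=110111 Δ2=111111 | 2Δ
t=3: Δ0=111111 Δ1=101111 | 1Δ
t=4: Δ0=101111 Δ1=111111 Δ2=110111 | 2Δ
t=5: Δ0=110111 Δ1=100111 | 1Δ
t=6: Δ0=100111 Δ1=110111 Δ2=111111 | 2Δ
t=7: Δ0=111111 Δ1=101111 | 1Δ
t=8: Δ0=101111 Δ1=111111 Δ2=110111 | 2Δ
t=9: Δ0=110111 Δ1=100111 | 1Δ
t=10: Δ0=100111 Δ1=110111 Δ2=111111 | 2Δ
t=11: Δ0=111111 Δ1=101111 | 1Δ
t=12: Δ0=101111 Δ1=111111 Δ2=110111 | 2Δ
t=13: Δ0=110111 Δ1=100111 | 1Δ
t=14: Δ0=100111 Δ1=110111 Δ2=111111 | 2Δ
t=15: Δ0=111111 Δ1=101111 | 1Δ
t=16: Δ0=101111 Δ1=111111 Δ2=110111 | 2Δ
t=17: Δ0=110111 Δ1=100111 | 1Δ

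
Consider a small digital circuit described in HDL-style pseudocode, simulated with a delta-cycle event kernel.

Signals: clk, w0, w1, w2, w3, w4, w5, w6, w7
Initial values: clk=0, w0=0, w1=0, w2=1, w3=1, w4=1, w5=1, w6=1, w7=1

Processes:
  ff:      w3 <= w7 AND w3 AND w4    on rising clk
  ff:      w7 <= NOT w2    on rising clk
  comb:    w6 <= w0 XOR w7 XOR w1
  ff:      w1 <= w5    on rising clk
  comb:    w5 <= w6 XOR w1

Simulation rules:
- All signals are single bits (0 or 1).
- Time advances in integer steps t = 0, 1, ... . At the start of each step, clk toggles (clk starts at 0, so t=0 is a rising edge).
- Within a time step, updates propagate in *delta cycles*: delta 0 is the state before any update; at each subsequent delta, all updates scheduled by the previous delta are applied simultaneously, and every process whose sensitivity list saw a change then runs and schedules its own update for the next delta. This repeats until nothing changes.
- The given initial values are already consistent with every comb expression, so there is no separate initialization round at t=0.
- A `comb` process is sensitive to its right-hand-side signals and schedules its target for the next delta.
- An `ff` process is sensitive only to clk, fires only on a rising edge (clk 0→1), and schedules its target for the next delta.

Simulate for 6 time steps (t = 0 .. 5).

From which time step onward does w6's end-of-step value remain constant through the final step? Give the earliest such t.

2

[bits: w4,w1,w2,w7,w5,w6,w3,w0,clk]
t=0: Δ0=101111100 Δ1=101111101 Δ2=111011101 Δ3=111001101 | 3Δ
t=1: Δ0=111001101 Δ1=111001100 | 1Δ
t=2: Δ0=111001100 Δ1=111001101 Δ2=101001001 Δ3=101010001 Δ4=101000001 | 4Δ
t=3: Δ0=101000001 Δ1=101000000 | 1Δ
t=4: Δ0=101000000 Δ1=101000001 | 1Δ
t=5: Δ0=101000001 Δ1=101000000 | 1Δ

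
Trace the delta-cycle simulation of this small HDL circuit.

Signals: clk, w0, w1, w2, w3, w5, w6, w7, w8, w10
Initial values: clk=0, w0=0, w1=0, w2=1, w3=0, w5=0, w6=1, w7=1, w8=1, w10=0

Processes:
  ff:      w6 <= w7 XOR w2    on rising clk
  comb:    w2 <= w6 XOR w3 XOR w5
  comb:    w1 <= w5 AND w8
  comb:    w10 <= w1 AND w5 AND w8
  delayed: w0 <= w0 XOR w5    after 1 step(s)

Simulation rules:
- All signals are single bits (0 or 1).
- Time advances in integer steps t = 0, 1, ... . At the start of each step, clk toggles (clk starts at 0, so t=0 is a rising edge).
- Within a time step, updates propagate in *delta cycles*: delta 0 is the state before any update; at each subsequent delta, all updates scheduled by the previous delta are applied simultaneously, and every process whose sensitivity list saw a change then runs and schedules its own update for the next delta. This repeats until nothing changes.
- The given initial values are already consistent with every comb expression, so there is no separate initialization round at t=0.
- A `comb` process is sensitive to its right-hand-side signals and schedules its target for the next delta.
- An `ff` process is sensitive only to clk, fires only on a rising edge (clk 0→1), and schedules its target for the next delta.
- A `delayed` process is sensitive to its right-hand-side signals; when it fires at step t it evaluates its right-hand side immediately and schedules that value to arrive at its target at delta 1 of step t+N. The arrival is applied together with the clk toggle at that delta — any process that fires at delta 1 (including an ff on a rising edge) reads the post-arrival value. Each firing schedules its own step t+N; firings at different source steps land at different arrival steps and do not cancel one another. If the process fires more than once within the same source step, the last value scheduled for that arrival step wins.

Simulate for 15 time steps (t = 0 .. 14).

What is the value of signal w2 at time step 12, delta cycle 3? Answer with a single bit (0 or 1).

[bits: w7,w8,w2,w0,w5,clk,w3,w1,w10,w6]
t=0: Δ0=1110000001 Δ1=1110010001 Δ2=1110010000 Δ3=1100010000 | 3Δ
t=1: Δ0=1100010000 Δ1=1100000000 | 1Δ
t=2: Δ0=1100000000 Δ1=1100010000 Δ2=1100010001 Δ3=1110010001 | 3Δ
t=3: Δ0=1110010001 Δ1=1110000001 | 1Δ
t=4: Δ0=1110000001 Δ1=1110010001 Δ2=1110010000 Δ3=1100010000 | 3Δ
t=5: Δ0=1100010000 Δ1=1100000000 | 1Δ
t=6: Δ0=1100000000 Δ1=1100010000 Δ2=1100010001 Δ3=1110010001 | 3Δ
t=7: Δ0=1110010001 Δ1=1110000001 | 1Δ
t=8: Δ0=1110000001 Δ1=1110010001 Δ2=1110010000 Δ3=1100010000 | 3Δ
t=9: Δ0=1100010000 Δ1=1100000000 | 1Δ
t=10: Δ0=1100000000 Δ1=1100010000 Δ2=1100010001 Δ3=1110010001 | 3Δ
t=11: Δ0=1110010001 Δ1=1110000001 | 1Δ
t=12: Δ0=1110000001 Δ1=1110010001 Δ2=1110010000 Δ3=1100010000 | 3Δ
t=13: Δ0=1100010000 Δ1=1100000000 | 1Δ
t=14: Δ0=1100000000 Δ1=1100010000 Δ2=1100010001 Δ3=1110010001 | 3Δ

0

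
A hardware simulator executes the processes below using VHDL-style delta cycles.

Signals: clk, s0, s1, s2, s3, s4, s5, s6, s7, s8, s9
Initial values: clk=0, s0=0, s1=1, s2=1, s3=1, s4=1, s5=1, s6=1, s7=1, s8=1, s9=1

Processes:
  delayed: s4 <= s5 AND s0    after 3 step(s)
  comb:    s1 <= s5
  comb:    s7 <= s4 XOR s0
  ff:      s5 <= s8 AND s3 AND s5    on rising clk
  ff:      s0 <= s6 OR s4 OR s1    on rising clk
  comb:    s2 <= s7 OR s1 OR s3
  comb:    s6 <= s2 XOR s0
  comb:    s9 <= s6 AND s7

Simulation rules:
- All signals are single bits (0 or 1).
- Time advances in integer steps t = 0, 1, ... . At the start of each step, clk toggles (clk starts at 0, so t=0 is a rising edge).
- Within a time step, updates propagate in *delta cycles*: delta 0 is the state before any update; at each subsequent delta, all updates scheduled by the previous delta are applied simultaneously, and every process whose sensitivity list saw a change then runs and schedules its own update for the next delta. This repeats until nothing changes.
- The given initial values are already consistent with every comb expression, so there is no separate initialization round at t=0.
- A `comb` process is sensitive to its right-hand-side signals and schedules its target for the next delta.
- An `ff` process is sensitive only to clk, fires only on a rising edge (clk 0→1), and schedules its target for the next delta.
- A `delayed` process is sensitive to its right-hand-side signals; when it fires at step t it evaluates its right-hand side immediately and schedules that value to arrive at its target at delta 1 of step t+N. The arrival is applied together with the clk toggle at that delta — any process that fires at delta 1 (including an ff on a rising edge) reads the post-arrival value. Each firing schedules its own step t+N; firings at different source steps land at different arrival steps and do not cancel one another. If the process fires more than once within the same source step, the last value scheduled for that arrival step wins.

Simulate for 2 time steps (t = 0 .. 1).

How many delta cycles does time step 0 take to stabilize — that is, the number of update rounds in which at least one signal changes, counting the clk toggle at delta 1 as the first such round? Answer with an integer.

[bits: clk,s6,s1,s5,s0,s7,s3,s9,s8,s4,s2]
t=0: Δ0=01110111111 Δ1=11110111111 Δ2=11111111111 Δ3=10111011111 Δ4=10111010111 | 4Δ
t=1: Δ0=10111010111 Δ1=00111010111 | 1Δ

4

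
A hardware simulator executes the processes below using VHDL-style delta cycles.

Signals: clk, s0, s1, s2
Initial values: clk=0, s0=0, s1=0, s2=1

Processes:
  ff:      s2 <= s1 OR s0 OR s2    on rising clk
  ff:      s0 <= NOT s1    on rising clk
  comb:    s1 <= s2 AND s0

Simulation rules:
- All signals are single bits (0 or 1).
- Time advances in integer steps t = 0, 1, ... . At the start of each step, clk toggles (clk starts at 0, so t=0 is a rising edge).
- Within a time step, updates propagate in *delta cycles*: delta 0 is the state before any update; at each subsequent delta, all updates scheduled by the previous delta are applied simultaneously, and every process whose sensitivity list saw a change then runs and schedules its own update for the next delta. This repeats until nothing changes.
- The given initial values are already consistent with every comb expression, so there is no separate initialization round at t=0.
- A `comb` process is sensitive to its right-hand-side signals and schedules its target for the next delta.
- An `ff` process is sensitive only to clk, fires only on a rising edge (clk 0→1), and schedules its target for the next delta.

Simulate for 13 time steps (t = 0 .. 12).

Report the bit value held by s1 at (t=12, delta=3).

1

t0.Δ0 s0=0 clk=0 s2=1 s1=0
t0.Δ1 s0=0 clk=1 s2=1 s1=0
t0.Δ2 s0=1 clk=1 s2=1 s1=0
t0.Δ3 s0=1 clk=1 s2=1 s1=1
t1.Δ0 s0=1 clk=1 s2=1 s1=1
t1.Δ1 s0=1 clk=0 s2=1 s1=1
t2.Δ0 s0=1 clk=0 s2=1 s1=1
t2.Δ1 s0=1 clk=1 s2=1 s1=1
t2.Δ2 s0=0 clk=1 s2=1 s1=1
t2.Δ3 s0=0 clk=1 s2=1 s1=0
t3.Δ0 s0=0 clk=1 s2=1 s1=0
t3.Δ1 s0=0 clk=0 s2=1 s1=0
t4.Δ0 s0=0 clk=0 s2=1 s1=0
t4.Δ1 s0=0 clk=1 s2=1 s1=0
t4.Δ2 s0=1 clk=1 s2=1 s1=0
t4.Δ3 s0=1 clk=1 s2=1 s1=1
t5.Δ0 s0=1 clk=1 s2=1 s1=1
t5.Δ1 s0=1 clk=0 s2=1 s1=1
t6.Δ0 s0=1 clk=0 s2=1 s1=1
t6.Δ1 s0=1 clk=1 s2=1 s1=1
t6.Δ2 s0=0 clk=1 s2=1 s1=1
t6.Δ3 s0=0 clk=1 s2=1 s1=0
t7.Δ0 s0=0 clk=1 s2=1 s1=0
t7.Δ1 s0=0 clk=0 s2=1 s1=0
t8.Δ0 s0=0 clk=0 s2=1 s1=0
t8.Δ1 s0=0 clk=1 s2=1 s1=0
t8.Δ2 s0=1 clk=1 s2=1 s1=0
t8.Δ3 s0=1 clk=1 s2=1 s1=1
t9.Δ0 s0=1 clk=1 s2=1 s1=1
t9.Δ1 s0=1 clk=0 s2=1 s1=1
t10.Δ0 s0=1 clk=0 s2=1 s1=1
t10.Δ1 s0=1 clk=1 s2=1 s1=1
t10.Δ2 s0=0 clk=1 s2=1 s1=1
t10.Δ3 s0=0 clk=1 s2=1 s1=0
t11.Δ0 s0=0 clk=1 s2=1 s1=0
t11.Δ1 s0=0 clk=0 s2=1 s1=0
t12.Δ0 s0=0 clk=0 s2=1 s1=0
t12.Δ1 s0=0 clk=1 s2=1 s1=0
t12.Δ2 s0=1 clk=1 s2=1 s1=0
t12.Δ3 s0=1 clk=1 s2=1 s1=1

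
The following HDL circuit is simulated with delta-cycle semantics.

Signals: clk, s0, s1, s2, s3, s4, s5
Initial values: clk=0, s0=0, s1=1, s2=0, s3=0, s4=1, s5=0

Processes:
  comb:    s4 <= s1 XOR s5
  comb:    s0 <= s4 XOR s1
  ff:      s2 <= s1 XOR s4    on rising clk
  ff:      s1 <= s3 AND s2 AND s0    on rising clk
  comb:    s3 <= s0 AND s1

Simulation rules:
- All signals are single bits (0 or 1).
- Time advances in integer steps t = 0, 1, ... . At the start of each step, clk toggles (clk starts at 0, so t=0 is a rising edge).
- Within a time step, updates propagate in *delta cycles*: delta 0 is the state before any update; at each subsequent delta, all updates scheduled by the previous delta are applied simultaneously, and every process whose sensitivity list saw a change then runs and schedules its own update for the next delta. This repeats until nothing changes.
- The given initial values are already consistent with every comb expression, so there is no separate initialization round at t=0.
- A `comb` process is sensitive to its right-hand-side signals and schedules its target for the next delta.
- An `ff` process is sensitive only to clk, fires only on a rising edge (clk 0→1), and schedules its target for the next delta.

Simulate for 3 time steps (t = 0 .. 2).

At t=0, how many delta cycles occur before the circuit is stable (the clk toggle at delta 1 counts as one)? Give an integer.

t=0 Δ0: s3=0 clk=0 s2=0 s4=1 s0=0 s5=0 s1=1
  Δ1: clk:0→1
  Δ2: s1:1→0
  Δ3: s4:1→0, s0:0→1
  Δ4: s0:1→0
  (4Δ to stable)
t=1 Δ0: s3=0 clk=1 s2=0 s4=0 s0=0 s5=0 s1=0
  Δ1: clk:1→0
  (1Δ to stable)
t=2 Δ0: s3=0 clk=0 s2=0 s4=0 s0=0 s5=0 s1=0
  Δ1: clk:0→1
  (1Δ to stable)

4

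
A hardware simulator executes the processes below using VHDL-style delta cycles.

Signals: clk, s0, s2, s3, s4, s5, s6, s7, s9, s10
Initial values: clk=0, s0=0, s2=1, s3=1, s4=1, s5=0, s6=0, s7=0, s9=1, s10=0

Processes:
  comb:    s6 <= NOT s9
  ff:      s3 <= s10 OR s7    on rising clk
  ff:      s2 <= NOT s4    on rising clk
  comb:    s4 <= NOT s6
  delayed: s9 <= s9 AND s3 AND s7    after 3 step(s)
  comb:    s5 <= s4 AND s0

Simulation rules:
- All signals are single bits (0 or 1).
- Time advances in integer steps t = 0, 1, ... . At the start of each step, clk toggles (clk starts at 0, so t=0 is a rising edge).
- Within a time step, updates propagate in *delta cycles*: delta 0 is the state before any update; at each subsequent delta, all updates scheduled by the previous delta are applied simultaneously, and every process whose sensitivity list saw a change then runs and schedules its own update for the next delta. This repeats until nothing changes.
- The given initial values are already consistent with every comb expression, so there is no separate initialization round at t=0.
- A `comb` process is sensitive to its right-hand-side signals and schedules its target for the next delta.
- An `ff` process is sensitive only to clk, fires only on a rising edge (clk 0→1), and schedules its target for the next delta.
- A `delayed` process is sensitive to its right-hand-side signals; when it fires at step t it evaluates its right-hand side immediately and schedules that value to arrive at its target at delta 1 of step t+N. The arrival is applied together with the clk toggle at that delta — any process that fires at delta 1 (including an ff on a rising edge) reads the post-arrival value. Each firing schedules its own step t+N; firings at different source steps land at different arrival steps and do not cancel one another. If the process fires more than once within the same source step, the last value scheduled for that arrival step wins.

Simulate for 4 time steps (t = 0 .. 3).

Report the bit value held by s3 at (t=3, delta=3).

0

[bits: s9,s7,clk,s5,s4,s6,s0,s10,s3,s2]
t=0: Δ0=1000100011 Δ1=1010100011 Δ2=1010100000 | 2Δ
t=1: Δ0=1010100000 Δ1=1000100000 | 1Δ
t=2: Δ0=1000100000 Δ1=1010100000 | 1Δ
t=3: Δ0=1010100000 Δ1=0000100000 Δ2=0000110000 Δ3=0000010000 | 3Δ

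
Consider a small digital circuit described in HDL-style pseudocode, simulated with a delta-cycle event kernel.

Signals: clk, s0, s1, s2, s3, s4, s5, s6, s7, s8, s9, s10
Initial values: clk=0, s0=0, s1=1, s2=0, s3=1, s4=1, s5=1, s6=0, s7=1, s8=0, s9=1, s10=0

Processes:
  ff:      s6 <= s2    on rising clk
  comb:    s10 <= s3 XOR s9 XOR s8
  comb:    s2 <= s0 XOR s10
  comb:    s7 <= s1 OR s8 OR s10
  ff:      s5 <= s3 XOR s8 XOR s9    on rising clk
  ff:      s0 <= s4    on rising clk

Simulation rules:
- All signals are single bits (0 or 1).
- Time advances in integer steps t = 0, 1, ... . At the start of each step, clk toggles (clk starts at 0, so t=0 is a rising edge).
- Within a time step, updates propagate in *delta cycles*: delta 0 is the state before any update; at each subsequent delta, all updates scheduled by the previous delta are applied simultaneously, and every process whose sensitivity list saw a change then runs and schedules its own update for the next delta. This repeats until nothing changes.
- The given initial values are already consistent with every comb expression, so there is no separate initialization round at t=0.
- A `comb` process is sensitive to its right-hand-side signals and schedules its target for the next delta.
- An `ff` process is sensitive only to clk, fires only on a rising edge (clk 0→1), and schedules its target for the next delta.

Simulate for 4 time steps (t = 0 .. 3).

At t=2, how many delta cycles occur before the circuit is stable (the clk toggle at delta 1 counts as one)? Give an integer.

t=0 Δ0: s9=1 s8=0 s3=1 s1=1 clk=0 s6=0 s2=0 s10=0 s5=1 s7=1 s0=0 s4=1
  Δ1: clk:0→1
  Δ2: s5:1→0, s0:0→1
  Δ3: s2:0→1
  (3Δ to stable)
t=1 Δ0: s9=1 s8=0 s3=1 s1=1 clk=1 s6=0 s2=1 s10=0 s5=0 s7=1 s0=1 s4=1
  Δ1: clk:1→0
  (1Δ to stable)
t=2 Δ0: s9=1 s8=0 s3=1 s1=1 clk=0 s6=0 s2=1 s10=0 s5=0 s7=1 s0=1 s4=1
  Δ1: clk:0→1
  Δ2: s6:0→1
  (2Δ to stable)
t=3 Δ0: s9=1 s8=0 s3=1 s1=1 clk=1 s6=1 s2=1 s10=0 s5=0 s7=1 s0=1 s4=1
  Δ1: clk:1→0
  (1Δ to stable)

2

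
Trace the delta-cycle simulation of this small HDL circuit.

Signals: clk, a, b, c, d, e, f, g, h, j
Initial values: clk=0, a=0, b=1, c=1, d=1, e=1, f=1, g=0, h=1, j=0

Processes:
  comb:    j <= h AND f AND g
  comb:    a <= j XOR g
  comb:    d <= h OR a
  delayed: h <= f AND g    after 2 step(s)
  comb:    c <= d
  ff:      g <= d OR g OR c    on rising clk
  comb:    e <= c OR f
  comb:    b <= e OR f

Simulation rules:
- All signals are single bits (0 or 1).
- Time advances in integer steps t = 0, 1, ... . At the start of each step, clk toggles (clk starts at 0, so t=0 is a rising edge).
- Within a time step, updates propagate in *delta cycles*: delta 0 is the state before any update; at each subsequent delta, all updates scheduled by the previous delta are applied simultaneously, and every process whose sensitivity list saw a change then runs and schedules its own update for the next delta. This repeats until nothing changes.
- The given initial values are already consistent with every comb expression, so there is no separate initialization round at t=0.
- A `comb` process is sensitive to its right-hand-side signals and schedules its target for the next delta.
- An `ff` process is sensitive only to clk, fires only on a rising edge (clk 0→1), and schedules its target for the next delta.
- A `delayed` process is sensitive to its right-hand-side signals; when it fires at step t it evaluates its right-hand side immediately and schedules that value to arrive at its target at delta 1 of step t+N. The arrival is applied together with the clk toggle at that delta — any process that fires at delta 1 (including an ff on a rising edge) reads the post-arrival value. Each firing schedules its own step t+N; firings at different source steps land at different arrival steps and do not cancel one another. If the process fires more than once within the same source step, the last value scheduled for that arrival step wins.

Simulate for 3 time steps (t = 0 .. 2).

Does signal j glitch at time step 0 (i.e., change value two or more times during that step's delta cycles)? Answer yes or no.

t=0 Δ0: clk=0 e=1 b=1 h=1 f=1 g=0 j=0 c=1 a=0 d=1
  Δ1: clk:0→1
  Δ2: g:0→1
  Δ3: j:0→1, a:0→1
  Δ4: a:1→0
  (4Δ to stable)
t=1 Δ0: clk=1 e=1 b=1 h=1 f=1 g=1 j=1 c=1 a=0 d=1
  Δ1: clk:1→0
  (1Δ to stable)
t=2 Δ0: clk=0 e=1 b=1 h=1 f=1 g=1 j=1 c=1 a=0 d=1
  Δ1: clk:0→1
  (1Δ to stable)

no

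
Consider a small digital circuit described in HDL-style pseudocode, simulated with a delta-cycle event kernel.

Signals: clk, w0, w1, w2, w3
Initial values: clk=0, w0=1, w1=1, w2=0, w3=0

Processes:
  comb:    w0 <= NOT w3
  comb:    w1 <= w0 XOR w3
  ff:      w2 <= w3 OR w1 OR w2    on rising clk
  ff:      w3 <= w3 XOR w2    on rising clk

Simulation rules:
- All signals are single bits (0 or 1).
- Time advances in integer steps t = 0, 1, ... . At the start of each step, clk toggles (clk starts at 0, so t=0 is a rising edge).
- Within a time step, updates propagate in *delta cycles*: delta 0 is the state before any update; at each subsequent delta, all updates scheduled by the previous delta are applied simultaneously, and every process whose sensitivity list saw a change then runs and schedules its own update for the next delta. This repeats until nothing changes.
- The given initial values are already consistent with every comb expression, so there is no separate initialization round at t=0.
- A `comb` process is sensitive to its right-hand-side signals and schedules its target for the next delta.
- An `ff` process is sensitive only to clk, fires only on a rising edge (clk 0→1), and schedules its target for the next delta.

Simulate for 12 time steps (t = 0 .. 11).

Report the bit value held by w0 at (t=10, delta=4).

0

[bits: clk,w1,w0,w3,w2]
t=0: Δ0=01100 Δ1=11100 Δ2=11101 | 2Δ
t=1: Δ0=11101 Δ1=01101 | 1Δ
t=2: Δ0=01101 Δ1=11101 Δ2=11111 Δ3=10011 Δ4=11011 | 4Δ
t=3: Δ0=11011 Δ1=01011 | 1Δ
t=4: Δ0=01011 Δ1=11011 Δ2=11001 Δ3=10101 Δ4=11101 | 4Δ
t=5: Δ0=11101 Δ1=01101 | 1Δ
t=6: Δ0=01101 Δ1=11101 Δ2=11111 Δ3=10011 Δ4=11011 | 4Δ
t=7: Δ0=11011 Δ1=01011 | 1Δ
t=8: Δ0=01011 Δ1=11011 Δ2=11001 Δ3=10101 Δ4=11101 | 4Δ
t=9: Δ0=11101 Δ1=01101 | 1Δ
t=10: Δ0=01101 Δ1=11101 Δ2=11111 Δ3=10011 Δ4=11011 | 4Δ
t=11: Δ0=11011 Δ1=01011 | 1Δ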